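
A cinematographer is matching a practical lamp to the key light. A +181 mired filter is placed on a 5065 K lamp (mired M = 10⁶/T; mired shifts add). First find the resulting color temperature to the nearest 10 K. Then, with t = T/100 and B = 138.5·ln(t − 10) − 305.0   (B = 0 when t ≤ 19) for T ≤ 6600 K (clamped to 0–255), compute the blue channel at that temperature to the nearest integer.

82

M_in = 10⁶/5065 = 197.43; M_out = 197.43 + (+181) = 378.43.
T_out = 10⁶/378.43 = 2642.5 K → 2640 K; t = 26.4.
B = 138.5·ln(26.4 − 10) − 305.0 = 138.5·ln 16.4 − 305.0 = 138.5·2.7973 − 305.0 = 82.423.
Rounded: 82.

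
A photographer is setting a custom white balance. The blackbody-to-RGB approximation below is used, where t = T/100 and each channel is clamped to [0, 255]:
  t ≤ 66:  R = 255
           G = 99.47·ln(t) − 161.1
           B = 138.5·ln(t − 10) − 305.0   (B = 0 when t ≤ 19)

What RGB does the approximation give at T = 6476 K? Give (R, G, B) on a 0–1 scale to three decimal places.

t = 6476/100 = 64.76; the t ≤ 66 branch applies.
R = 255 by definition for t ≤ 66.
G = 99.47·ln 64.76 − 161.1 = 99.47·4.1707 − 161.1 = 253.758.
B = 138.5·ln(64.76 − 10) − 305.0 = 138.5·ln 54.76 − 305.0 = 138.5·4.0030 − 305.0 = 249.410.
Dividing each by 255: (1.0000, 0.9951, 0.9781) → (1.000, 0.995, 0.978).

(1.000, 0.995, 0.978)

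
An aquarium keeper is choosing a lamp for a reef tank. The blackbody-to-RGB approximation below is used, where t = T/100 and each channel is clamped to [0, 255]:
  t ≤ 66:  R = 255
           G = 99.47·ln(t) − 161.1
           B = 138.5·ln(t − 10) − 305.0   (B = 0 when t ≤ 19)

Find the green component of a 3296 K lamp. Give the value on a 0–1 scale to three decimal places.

t = 3296/100 = 32.96; the t ≤ 66 branch applies.
G = 99.47·ln 32.96 − 161.1 = 99.47·3.4953 − 161.1 = 186.577.
On a 0–1 scale: 186.577/255 = 0.7317 → 0.732.

0.732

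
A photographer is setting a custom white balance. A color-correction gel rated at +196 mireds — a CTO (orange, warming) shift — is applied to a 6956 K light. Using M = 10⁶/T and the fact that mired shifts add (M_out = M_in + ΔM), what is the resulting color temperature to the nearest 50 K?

M_in = 10⁶/6956 = 143.76 mireds.
M_out = 143.76 + (+196) = 339.76 mireds.
T_out = 10⁶/339.76 = 2943.2 K → 2950 K.

2950 K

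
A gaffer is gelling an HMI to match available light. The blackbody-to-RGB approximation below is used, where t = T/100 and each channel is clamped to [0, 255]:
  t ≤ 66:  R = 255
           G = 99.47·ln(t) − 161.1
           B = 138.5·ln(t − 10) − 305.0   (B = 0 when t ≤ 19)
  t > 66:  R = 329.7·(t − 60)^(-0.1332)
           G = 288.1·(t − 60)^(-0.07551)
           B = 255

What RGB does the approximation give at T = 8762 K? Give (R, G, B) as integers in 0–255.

t = 8762/100 = 87.62; the t > 66 branch applies.
R = 329.7·(87.62 − 60)^(-0.1332) = 329.7·27.62^(-0.1332) = 329.7·0.64273 = 211.908.
G = 288.1·(87.62 − 60)^(-0.07551) = 288.1·27.62^(-0.07551) = 288.1·0.77835 = 224.242.
B = 255 by definition for t > 66.
Rounded: (212, 224, 255).

(212, 224, 255)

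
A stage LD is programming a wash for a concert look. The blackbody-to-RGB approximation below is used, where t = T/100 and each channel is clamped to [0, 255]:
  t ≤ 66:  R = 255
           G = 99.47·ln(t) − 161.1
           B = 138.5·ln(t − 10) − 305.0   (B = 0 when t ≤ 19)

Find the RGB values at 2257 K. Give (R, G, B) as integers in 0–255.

(255, 149, 46)

t = 2257/100 = 22.57; the t ≤ 66 branch applies.
R = 255 by definition for t ≤ 66.
G = 99.47·ln 22.57 − 161.1 = 99.47·3.1166 − 161.1 = 148.910.
B = 138.5·ln(22.57 − 10) − 305.0 = 138.5·ln 12.57 − 305.0 = 138.5·2.5313 − 305.0 = 45.587.
Rounded: (255, 149, 46).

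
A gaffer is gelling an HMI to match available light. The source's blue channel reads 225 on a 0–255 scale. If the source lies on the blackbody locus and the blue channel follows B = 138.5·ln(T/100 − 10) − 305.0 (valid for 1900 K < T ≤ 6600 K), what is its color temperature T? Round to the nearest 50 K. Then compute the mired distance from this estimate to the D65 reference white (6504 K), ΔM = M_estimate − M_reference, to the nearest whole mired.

+25 mireds

ln(t − 10) = (225 + 305.0) / 138.5 = 3.8267.
t − 10 = e^3.8267 = 45.911, so t = 55.911.
T = 100·t = 5591 K → 5600 K to the nearest 50 K.
M_estimate = 10⁶/5600 = 178.57; M_reference = 10⁶/6504 = 153.75.
ΔM = 178.57 − 153.75 = 24.82 → +25 mireds.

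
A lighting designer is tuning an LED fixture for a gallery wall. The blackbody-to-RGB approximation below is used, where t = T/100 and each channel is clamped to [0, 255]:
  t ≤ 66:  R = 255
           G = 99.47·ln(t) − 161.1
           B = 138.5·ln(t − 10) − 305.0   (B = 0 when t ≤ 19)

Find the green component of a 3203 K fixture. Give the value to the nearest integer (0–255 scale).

184

t = 3203/100 = 32.03; the t ≤ 66 branch applies.
G = 99.47·ln 32.03 − 161.1 = 99.47·3.4667 − 161.1 = 183.730.
Rounded: 184.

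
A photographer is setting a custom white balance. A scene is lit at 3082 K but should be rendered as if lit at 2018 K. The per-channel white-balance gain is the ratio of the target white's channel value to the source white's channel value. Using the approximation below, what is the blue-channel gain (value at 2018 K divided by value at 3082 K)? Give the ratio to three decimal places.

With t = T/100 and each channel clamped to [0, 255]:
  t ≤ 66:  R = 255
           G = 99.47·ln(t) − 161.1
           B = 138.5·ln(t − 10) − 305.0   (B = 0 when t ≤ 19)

0.142

At 3082 K (t = 30.82):
  B = 138.5·ln(30.82 − 10) − 305.0 = 138.5·ln 20.82 − 305.0 = 138.5·3.0359 − 305.0 = 115.474.
At 2018 K (t = 20.18):
  B = 138.5·ln(20.18 − 10) − 305.0 = 138.5·ln 10.18 − 305.0 = 138.5·2.3204 − 305.0 = 16.379.
Gain = 16.379 / 115.474 = 0.1418 → 0.142.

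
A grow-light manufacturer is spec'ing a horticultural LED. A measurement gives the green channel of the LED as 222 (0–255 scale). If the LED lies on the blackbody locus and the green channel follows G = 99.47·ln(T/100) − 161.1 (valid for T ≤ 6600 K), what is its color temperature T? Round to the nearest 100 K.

ln t = (222 + 161.1) / 99.47 = 3.8514.
t = e^3.8514 = 47.059.
T = 100·t = 4706 K → 4700 K to the nearest 100 K.

4700 K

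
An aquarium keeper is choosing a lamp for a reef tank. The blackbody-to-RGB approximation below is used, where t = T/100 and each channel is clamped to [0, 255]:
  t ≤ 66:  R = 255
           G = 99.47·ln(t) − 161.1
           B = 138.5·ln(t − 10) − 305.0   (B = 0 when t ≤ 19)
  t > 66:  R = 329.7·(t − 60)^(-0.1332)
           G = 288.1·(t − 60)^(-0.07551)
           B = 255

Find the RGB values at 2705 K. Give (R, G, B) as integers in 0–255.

(255, 167, 88)

t = 2705/100 = 27.05; the t ≤ 66 branch applies.
R = 255 by definition for t ≤ 66.
G = 99.47·ln 27.05 − 161.1 = 99.47·3.2977 − 161.1 = 166.921.
B = 138.5·ln(27.05 − 10) − 305.0 = 138.5·ln 17.05 − 305.0 = 138.5·2.8362 − 305.0 = 87.807.
Rounded: (255, 167, 88).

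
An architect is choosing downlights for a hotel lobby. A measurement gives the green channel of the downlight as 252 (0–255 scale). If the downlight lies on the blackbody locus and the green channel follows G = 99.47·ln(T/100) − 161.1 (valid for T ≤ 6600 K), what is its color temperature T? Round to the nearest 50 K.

ln t = (252 + 161.1) / 99.47 = 4.1530.
t = e^4.1530 = 63.625.
T = 100·t = 6363 K → 6350 K to the nearest 50 K.

6350 K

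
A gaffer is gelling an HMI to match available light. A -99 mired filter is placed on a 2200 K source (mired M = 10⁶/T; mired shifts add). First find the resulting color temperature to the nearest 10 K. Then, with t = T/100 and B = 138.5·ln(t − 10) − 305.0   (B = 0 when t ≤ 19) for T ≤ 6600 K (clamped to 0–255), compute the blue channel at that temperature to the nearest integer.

96

M_in = 10⁶/2200 = 454.55; M_out = 454.55 + (-99) = 355.55.
T_out = 10⁶/355.55 = 2812.6 K → 2810 K; t = 28.1.
B = 138.5·ln(28.1 − 10) − 305.0 = 138.5·ln 18.1 − 305.0 = 138.5·2.8959 − 305.0 = 96.084.
Rounded: 96.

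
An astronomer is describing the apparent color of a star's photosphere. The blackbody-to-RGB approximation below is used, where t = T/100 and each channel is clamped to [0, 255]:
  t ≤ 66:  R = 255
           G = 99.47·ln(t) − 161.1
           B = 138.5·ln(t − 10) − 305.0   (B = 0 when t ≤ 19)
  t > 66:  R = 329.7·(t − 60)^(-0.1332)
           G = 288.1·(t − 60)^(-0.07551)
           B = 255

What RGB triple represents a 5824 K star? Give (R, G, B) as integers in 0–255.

(255, 243, 232)

t = 5824/100 = 58.24; the t ≤ 66 branch applies.
R = 255 by definition for t ≤ 66.
G = 99.47·ln 58.24 − 161.1 = 99.47·4.0646 − 161.1 = 243.203.
B = 138.5·ln(58.24 − 10) − 305.0 = 138.5·ln 48.24 − 305.0 = 138.5·3.8762 − 305.0 = 231.852.
Rounded: (255, 243, 232).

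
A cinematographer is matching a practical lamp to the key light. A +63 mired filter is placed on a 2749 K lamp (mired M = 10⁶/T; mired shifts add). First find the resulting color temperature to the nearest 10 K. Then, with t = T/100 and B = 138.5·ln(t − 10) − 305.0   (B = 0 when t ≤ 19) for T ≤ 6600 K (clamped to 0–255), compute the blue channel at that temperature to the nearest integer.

M_in = 10⁶/2749 = 363.77; M_out = 363.77 + (+63) = 426.77.
T_out = 10⁶/426.77 = 2343.2 K → 2340 K; t = 23.4.
B = 138.5·ln(23.4 − 10) − 305.0 = 138.5·ln 13.4 − 305.0 = 138.5·2.5953 − 305.0 = 54.443.
Rounded: 54.

54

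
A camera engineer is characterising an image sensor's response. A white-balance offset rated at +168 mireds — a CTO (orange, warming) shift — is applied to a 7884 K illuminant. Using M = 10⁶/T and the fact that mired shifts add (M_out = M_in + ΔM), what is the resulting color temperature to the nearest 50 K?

M_in = 10⁶/7884 = 126.84 mireds.
M_out = 126.84 + (+168) = 294.84 mireds.
T_out = 10⁶/294.84 = 3391.7 K → 3400 K.

3400 K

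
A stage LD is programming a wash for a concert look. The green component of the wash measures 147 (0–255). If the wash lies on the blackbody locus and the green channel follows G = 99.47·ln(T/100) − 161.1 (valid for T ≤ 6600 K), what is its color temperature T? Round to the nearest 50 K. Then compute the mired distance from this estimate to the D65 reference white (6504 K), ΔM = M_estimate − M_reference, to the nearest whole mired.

ln t = (147 + 161.1) / 99.47 = 3.0974.
t = e^3.0974 = 22.141.
T = 100·t = 2214 K → 2200 K to the nearest 50 K.
M_estimate = 10⁶/2200 = 454.55; M_reference = 10⁶/6504 = 153.75.
ΔM = 454.55 − 153.75 = 300.79 → +301 mireds.

+301 mireds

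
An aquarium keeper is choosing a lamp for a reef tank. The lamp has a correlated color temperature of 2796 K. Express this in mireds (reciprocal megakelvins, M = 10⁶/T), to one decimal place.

M = 10⁶ / 2796 = 357.654 → 357.7 mireds.

357.7 mireds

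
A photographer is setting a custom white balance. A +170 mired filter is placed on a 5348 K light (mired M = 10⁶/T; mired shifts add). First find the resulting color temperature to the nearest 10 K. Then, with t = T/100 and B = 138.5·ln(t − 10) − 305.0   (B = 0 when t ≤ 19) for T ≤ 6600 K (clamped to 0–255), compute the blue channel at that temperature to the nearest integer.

95

M_in = 10⁶/5348 = 186.99; M_out = 186.99 + (+170) = 356.99.
T_out = 10⁶/356.99 = 2801.2 K → 2800 K; t = 28.
B = 138.5·ln(28 − 10) − 305.0 = 138.5·ln 18 − 305.0 = 138.5·2.8904 − 305.0 = 95.316.
Rounded: 95.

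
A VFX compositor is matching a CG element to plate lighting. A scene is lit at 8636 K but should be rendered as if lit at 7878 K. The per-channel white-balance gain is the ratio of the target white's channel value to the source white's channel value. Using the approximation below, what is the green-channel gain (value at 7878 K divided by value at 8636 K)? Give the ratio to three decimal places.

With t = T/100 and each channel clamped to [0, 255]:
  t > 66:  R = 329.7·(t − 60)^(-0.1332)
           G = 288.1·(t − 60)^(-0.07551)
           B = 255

At 8636 K (t = 86.36):
  G = 288.1·(86.36 − 60)^(-0.07551) = 288.1·26.36^(-0.07551) = 288.1·0.78110 = 225.034.
At 7878 K (t = 78.78):
  G = 288.1·(78.78 − 60)^(-0.07551) = 288.1·18.78^(-0.07551) = 288.1·0.80135 = 230.869.
Gain = 230.869 / 225.034 = 1.0259 → 1.026.

1.026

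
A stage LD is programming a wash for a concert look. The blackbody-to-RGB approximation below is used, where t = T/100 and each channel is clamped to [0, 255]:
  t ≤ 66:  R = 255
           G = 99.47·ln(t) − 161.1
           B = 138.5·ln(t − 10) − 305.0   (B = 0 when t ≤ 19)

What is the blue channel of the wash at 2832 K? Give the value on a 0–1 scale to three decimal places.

t = 2832/100 = 28.32; the t ≤ 66 branch applies.
B = 138.5·ln(28.32 − 10) − 305.0 = 138.5·ln 18.32 − 305.0 = 138.5·2.9080 − 305.0 = 97.757.
On a 0–1 scale: 97.757/255 = 0.3834 → 0.383.

0.383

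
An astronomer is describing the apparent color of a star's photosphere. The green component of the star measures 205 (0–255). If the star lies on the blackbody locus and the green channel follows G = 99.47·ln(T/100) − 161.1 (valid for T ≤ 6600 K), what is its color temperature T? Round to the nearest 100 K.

4000 K

ln t = (205 + 161.1) / 99.47 = 3.6805.
t = e^3.6805 = 39.666.
T = 100·t = 3967 K → 4000 K to the nearest 100 K.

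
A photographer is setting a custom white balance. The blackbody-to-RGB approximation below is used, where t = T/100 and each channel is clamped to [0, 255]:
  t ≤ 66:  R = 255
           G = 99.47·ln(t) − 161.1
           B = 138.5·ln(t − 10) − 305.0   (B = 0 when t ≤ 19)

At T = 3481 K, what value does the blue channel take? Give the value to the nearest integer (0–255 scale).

t = 3481/100 = 34.81; the t ≤ 66 branch applies.
B = 138.5·ln(34.81 − 10) − 305.0 = 138.5·ln 24.81 − 305.0 = 138.5·3.2112 − 305.0 = 139.758.
Rounded: 140.

140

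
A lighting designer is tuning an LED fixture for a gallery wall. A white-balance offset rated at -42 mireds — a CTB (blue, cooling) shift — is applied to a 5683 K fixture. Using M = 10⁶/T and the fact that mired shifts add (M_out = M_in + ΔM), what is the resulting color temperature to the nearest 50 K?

M_in = 10⁶/5683 = 175.96 mireds.
M_out = 175.96 + (-42) = 133.96 mireds.
T_out = 10⁶/133.96 = 7464.7 K → 7450 K.

7450 K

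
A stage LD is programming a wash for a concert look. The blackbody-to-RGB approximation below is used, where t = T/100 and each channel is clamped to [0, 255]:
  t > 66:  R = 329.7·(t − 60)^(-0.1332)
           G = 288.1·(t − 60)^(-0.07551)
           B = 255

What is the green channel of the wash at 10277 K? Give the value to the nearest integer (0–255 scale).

t = 10277/100 = 102.77; the t > 66 branch applies.
G = 288.1·(102.77 − 60)^(-0.07551) = 288.1·42.77^(-0.07551) = 288.1·0.75307 = 216.958.
Rounded: 217.

217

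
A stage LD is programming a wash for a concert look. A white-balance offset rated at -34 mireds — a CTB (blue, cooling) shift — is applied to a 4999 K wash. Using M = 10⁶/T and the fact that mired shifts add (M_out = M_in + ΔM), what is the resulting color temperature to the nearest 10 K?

M_in = 10⁶/4999 = 200.04 mireds.
M_out = 200.04 + (-34) = 166.04 mireds.
T_out = 10⁶/166.04 = 6022.6 K → 6020 K.

6020 K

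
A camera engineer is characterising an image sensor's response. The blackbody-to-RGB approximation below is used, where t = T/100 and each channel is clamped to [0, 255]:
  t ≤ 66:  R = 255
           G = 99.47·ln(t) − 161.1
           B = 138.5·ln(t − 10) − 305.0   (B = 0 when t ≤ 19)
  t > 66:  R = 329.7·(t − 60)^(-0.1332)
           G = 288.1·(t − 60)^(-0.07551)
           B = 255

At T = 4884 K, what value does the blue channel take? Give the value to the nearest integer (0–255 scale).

t = 4884/100 = 48.84; the t ≤ 66 branch applies.
B = 138.5·ln(48.84 − 10) − 305.0 = 138.5·ln 38.84 − 305.0 = 138.5·3.6595 − 305.0 = 201.834.
Rounded: 202.

202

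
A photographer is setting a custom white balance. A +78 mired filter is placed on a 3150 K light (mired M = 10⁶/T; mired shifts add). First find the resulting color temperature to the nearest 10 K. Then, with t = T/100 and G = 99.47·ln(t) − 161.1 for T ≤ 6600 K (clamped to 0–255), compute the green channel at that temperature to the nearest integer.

160

M_in = 10⁶/3150 = 317.46; M_out = 317.46 + (+78) = 395.46.
T_out = 10⁶/395.46 = 2528.7 K → 2530 K; t = 25.3.
G = 99.47·ln 25.3 − 161.1 = 99.47·3.2308 − 161.1 = 160.268.
Rounded: 160.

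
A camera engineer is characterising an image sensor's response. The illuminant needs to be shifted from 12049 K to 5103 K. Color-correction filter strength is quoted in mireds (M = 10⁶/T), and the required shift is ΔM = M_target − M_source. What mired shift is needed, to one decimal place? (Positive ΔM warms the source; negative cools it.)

+113.0 mireds

M_source = 10⁶/12049 = 82.994; M_target = 10⁶/5103 = 195.963.
ΔM = 195.963 − 82.994 = 112.969 → +113.0 mireds, a warming shift.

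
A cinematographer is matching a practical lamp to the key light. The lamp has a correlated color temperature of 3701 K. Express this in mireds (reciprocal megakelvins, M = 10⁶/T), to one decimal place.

270.2 mireds

M = 10⁶ / 3701 = 270.197 → 270.2 mireds.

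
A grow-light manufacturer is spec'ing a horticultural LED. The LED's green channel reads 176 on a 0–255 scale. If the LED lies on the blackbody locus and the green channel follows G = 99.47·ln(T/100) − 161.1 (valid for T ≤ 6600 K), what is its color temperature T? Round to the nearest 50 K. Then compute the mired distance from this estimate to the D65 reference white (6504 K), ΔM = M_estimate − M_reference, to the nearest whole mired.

ln t = (176 + 161.1) / 99.47 = 3.3890.
t = e^3.3890 = 29.635.
T = 100·t = 2964 K → 2950 K to the nearest 50 K.
M_estimate = 10⁶/2950 = 338.98; M_reference = 10⁶/6504 = 153.75.
ΔM = 338.98 − 153.75 = 185.23 → +185 mireds.

+185 mireds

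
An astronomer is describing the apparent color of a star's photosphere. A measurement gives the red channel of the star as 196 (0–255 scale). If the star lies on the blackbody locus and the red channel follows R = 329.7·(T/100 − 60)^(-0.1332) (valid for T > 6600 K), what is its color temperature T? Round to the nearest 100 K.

(t − 60)^(-0.1332) = 196/329.7 = 0.59448.
t − 60 = 0.59448^(1/-0.1332) = 0.59448^(-7.508) = 49.621, so t = 109.621.
T = 100·t = 10962 K → 11000 K to the nearest 100 K.

11000 K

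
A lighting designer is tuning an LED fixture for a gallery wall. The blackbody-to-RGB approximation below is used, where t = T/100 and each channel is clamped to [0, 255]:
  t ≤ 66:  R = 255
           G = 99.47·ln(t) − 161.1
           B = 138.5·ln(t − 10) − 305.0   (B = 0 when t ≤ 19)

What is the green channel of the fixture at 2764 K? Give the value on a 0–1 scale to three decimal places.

0.663

t = 2764/100 = 27.64; the t ≤ 66 branch applies.
G = 99.47·ln 27.64 − 161.1 = 99.47·3.3193 − 161.1 = 169.067.
On a 0–1 scale: 169.067/255 = 0.6630 → 0.663.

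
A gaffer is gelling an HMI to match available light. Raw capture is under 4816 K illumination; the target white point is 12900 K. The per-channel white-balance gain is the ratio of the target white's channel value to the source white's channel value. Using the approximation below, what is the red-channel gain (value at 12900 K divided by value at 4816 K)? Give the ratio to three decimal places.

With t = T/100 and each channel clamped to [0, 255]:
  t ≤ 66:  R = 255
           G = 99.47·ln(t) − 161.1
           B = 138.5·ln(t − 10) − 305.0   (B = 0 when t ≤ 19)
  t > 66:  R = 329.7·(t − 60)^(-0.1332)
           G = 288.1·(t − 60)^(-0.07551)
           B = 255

At 4816 K (t = 48.16):
  R = 255 by definition for t ≤ 66.
At 12900 K (t = 129):
  R = 329.7·(129 − 60)^(-0.1332) = 329.7·69^(-0.1332) = 329.7·0.56894 = 187.579.
Gain = 187.579 / 255.000 = 0.7356 → 0.736.

0.736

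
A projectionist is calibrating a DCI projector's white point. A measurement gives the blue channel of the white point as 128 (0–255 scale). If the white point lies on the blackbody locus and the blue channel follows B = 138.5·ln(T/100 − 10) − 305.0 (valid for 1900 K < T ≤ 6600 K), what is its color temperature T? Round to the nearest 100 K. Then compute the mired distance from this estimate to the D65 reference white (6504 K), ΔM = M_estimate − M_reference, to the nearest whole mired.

ln(t − 10) = (128 + 305.0) / 138.5 = 3.1264.
t − 10 = e^3.1264 = 22.791, so t = 32.791.
T = 100·t = 3279 K → 3300 K to the nearest 100 K.
M_estimate = 10⁶/3300 = 303.03; M_reference = 10⁶/6504 = 153.75.
ΔM = 303.03 − 153.75 = 149.28 → +149 mireds.

+149 mireds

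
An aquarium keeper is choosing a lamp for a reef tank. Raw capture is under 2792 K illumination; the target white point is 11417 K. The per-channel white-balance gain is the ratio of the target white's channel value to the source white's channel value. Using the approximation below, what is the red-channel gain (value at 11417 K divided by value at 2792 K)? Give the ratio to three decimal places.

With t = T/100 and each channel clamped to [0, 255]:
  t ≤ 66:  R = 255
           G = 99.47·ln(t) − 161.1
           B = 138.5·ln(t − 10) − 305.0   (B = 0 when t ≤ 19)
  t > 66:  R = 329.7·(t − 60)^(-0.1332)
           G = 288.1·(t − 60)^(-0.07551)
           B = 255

At 2792 K (t = 27.92):
  R = 255 by definition for t ≤ 66.
At 11417 K (t = 114.17):
  R = 329.7·(114.17 − 60)^(-0.1332) = 329.7·54.17^(-0.1332) = 329.7·0.58758 = 193.723.
Gain = 193.723 / 255.000 = 0.7597 → 0.760.

0.760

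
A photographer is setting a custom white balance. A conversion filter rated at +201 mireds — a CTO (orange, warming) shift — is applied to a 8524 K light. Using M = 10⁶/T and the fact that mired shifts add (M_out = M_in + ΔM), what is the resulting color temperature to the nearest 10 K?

3140 K

M_in = 10⁶/8524 = 117.32 mireds.
M_out = 117.32 + (+201) = 318.32 mireds.
T_out = 10⁶/318.32 = 3141.5 K → 3140 K.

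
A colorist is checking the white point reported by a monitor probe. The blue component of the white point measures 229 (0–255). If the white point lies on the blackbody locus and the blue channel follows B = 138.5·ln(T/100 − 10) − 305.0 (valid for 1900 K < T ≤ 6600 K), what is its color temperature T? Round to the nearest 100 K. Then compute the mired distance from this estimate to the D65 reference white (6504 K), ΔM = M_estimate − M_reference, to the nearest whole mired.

ln(t − 10) = (229 + 305.0) / 138.5 = 3.8556.
t − 10 = e^3.8556 = 47.257, so t = 57.257.
T = 100·t = 5726 K → 5700 K to the nearest 100 K.
M_estimate = 10⁶/5700 = 175.44; M_reference = 10⁶/6504 = 153.75.
ΔM = 175.44 − 153.75 = 21.69 → +22 mireds.

+22 mireds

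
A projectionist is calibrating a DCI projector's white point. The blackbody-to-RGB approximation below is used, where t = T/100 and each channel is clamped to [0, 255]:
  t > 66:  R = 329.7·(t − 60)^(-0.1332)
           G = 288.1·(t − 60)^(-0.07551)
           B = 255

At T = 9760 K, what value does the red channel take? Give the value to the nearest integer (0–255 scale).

t = 9760/100 = 97.6; the t > 66 branch applies.
R = 329.7·(97.6 − 60)^(-0.1332) = 329.7·37.6^(-0.1332) = 329.7·0.61686 = 203.378.
Rounded: 203.

203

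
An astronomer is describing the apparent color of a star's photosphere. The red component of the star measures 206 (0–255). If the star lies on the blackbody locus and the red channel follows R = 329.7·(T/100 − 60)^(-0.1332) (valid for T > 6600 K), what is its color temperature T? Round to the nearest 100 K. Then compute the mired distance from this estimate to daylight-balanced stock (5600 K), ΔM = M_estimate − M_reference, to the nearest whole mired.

(t − 60)^(-0.1332) = 206/329.7 = 0.62481.
t − 60 = 0.62481^(1/-0.1332) = 0.62481^(-7.508) = 34.152, so t = 94.152.
T = 100·t = 9415 K → 9400 K to the nearest 100 K.
M_estimate = 10⁶/9400 = 106.38; M_reference = 10⁶/5600 = 178.57.
ΔM = 106.38 − 178.57 = -72.19 → -72 mireds.

-72 mireds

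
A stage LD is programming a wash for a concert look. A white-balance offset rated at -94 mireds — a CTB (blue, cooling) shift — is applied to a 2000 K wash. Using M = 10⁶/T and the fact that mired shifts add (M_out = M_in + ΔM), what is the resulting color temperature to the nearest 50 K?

2450 K

M_in = 10⁶/2000 = 500.00 mireds.
M_out = 500.00 + (-94) = 406.00 mireds.
T_out = 10⁶/406.00 = 2463.1 K → 2450 K.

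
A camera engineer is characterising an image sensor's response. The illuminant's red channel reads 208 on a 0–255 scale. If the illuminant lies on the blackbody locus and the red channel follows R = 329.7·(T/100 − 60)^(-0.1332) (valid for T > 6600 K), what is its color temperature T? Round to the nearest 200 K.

(t − 60)^(-0.1332) = 208/329.7 = 0.63088.
t − 60 = 0.63088^(1/-0.1332) = 0.63088^(-7.508) = 31.763, so t = 91.763.
T = 100·t = 9176 K → 9200 K to the nearest 200 K.

9200 K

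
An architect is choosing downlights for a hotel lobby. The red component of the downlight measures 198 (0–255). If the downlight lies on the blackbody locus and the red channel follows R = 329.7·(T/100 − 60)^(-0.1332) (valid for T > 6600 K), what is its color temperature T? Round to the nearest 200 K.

10600 K

(t − 60)^(-0.1332) = 198/329.7 = 0.60055.
t − 60 = 0.60055^(1/-0.1332) = 0.60055^(-7.508) = 45.980, so t = 105.980.
T = 100·t = 10598 K → 10600 K to the nearest 200 K.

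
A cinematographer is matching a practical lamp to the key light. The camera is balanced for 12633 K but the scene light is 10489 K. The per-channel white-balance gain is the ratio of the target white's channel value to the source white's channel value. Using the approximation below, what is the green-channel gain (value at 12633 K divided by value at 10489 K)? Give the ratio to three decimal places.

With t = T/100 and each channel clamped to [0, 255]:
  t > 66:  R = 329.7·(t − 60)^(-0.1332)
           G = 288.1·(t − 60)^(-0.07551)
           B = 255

At 10489 K (t = 104.89):
  G = 288.1·(104.89 − 60)^(-0.07551) = 288.1·44.89^(-0.07551) = 288.1·0.75032 = 216.167.
At 12633 K (t = 126.33):
  G = 288.1·(126.33 − 60)^(-0.07551) = 288.1·66.33^(-0.07551) = 288.1·0.72852 = 209.887.
Gain = 209.887 / 216.167 = 0.9709 → 0.971.

0.971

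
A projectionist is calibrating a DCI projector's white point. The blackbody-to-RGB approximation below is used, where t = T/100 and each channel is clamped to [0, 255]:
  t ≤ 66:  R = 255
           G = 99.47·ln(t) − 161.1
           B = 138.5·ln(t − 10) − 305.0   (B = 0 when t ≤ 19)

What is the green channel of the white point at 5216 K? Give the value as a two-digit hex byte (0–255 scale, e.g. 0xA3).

t = 5216/100 = 52.16; the t ≤ 66 branch applies.
G = 99.47·ln 52.16 − 161.1 = 99.47·3.9543 − 161.1 = 232.236.
Rounded: 232; in hex, 0xE8.

0xE8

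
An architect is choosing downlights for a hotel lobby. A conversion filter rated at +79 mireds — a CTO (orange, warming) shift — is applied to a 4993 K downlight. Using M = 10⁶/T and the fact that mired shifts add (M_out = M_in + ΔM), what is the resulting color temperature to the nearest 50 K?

M_in = 10⁶/4993 = 200.28 mireds.
M_out = 200.28 + (+79) = 279.28 mireds.
T_out = 10⁶/279.28 = 3580.6 K → 3600 K.

3600 K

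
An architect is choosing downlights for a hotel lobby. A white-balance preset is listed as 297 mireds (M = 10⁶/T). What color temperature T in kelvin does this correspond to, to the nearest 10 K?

T = 10⁶ / 297 = 3367.00 K → 3370 K.

3370 K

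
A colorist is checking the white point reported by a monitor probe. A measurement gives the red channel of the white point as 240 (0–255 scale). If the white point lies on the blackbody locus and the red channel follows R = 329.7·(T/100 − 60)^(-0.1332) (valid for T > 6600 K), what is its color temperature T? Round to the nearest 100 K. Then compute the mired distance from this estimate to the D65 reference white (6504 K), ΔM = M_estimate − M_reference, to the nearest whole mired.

(t − 60)^(-0.1332) = 240/329.7 = 0.72793.
t − 60 = 0.72793^(1/-0.1332) = 0.72793^(-7.508) = 10.848, so t = 70.848.
T = 100·t = 7085 K → 7100 K to the nearest 100 K.
M_estimate = 10⁶/7100 = 140.85; M_reference = 10⁶/6504 = 153.75.
ΔM = 140.85 − 153.75 = -12.91 → -13 mireds.

-13 mireds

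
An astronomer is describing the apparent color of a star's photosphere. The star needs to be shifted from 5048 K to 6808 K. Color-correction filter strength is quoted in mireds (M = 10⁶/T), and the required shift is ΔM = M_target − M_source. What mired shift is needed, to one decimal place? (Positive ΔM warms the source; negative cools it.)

-51.2 mireds

M_source = 10⁶/5048 = 198.098; M_target = 10⁶/6808 = 146.886.
ΔM = 146.886 − 198.098 = -51.212 → -51.2 mireds, a cooling shift.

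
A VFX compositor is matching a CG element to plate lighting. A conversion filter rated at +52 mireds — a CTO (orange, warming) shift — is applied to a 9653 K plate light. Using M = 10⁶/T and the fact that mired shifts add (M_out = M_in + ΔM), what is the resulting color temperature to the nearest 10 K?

M_in = 10⁶/9653 = 103.59 mireds.
M_out = 103.59 + (+52) = 155.59 mireds.
T_out = 10⁶/155.59 = 6427.0 K → 6430 K.

6430 K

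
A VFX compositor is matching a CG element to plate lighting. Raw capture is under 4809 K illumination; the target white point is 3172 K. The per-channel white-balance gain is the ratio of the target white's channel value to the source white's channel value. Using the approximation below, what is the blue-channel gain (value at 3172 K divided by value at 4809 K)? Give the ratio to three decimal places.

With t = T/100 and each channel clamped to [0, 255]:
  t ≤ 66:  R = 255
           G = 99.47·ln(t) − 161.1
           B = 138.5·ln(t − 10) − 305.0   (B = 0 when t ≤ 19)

0.609

At 4809 K (t = 48.09):
  B = 138.5·ln(48.09 − 10) − 305.0 = 138.5·ln 38.09 − 305.0 = 138.5·3.6400 − 305.0 = 199.133.
At 3172 K (t = 31.72):
  B = 138.5·ln(31.72 − 10) − 305.0 = 138.5·ln 21.72 − 305.0 = 138.5·3.0782 − 305.0 = 121.335.
Gain = 121.335 / 199.133 = 0.6093 → 0.609.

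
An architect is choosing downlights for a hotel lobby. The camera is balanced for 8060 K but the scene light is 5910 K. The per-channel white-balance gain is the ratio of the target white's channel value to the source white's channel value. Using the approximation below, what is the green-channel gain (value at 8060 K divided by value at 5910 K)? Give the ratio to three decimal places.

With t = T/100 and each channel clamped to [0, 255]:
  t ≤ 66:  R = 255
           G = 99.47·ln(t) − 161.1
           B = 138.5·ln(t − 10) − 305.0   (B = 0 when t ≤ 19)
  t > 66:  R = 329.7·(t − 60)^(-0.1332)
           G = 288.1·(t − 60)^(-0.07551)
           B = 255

0.937

At 5910 K (t = 59.1):
  G = 99.47·ln 59.1 − 161.1 = 99.47·4.0792 − 161.1 = 244.661.
At 8060 K (t = 80.6):
  G = 288.1·(80.6 − 60)^(-0.07551) = 288.1·20.6^(-0.07551) = 288.1·0.79577 = 229.263.
Gain = 229.263 / 244.661 = 0.9371 → 0.937.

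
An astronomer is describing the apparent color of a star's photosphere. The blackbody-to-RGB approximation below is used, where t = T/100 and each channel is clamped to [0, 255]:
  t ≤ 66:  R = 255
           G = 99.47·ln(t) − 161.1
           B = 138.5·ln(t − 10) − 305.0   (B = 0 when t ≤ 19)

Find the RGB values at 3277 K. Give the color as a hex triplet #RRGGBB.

#FFBA80

t = 3277/100 = 32.77; the t ≤ 66 branch applies.
R = 255 by definition for t ≤ 66.
G = 99.47·ln 32.77 − 161.1 = 99.47·3.4895 − 161.1 = 186.002.
B = 138.5·ln(32.77 − 10) − 305.0 = 138.5·ln 22.77 − 305.0 = 138.5·3.1254 − 305.0 = 127.874.
Rounded: (255, 186, 128).
In hex: #FFBA80.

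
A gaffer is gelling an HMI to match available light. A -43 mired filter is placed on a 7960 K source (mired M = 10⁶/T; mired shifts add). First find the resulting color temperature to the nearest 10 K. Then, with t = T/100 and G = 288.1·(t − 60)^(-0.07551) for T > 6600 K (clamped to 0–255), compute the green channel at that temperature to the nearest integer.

M_in = 10⁶/7960 = 125.63; M_out = 125.63 + (-43) = 82.63.
T_out = 10⁶/82.63 = 12102.4 K → 12100 K; t = 121.
G = 288.1·(121 − 60)^(-0.07551) = 288.1·61^(-0.07551) = 288.1·0.73314 = 211.219.
Rounded: 211.

211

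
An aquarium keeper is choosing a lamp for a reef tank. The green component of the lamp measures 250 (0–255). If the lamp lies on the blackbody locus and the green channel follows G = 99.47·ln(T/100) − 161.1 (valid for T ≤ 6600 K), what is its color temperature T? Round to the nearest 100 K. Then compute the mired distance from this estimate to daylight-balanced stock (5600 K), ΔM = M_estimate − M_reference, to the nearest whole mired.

ln t = (250 + 161.1) / 99.47 = 4.1329.
t = e^4.1329 = 62.359.
T = 100·t = 6236 K → 6200 K to the nearest 100 K.
M_estimate = 10⁶/6200 = 161.29; M_reference = 10⁶/5600 = 178.57.
ΔM = 161.29 − 178.57 = -17.28 → -17 mireds.

-17 mireds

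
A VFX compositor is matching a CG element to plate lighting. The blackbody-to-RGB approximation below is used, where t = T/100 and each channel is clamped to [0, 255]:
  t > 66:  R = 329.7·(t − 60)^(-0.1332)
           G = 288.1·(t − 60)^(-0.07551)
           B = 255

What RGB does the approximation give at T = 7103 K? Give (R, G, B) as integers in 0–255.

(239, 240, 255)

t = 7103/100 = 71.03; the t > 66 branch applies.
R = 329.7·(71.03 − 60)^(-0.1332) = 329.7·11.03^(-0.1332) = 329.7·0.72632 = 239.468.
G = 288.1·(71.03 − 60)^(-0.07551) = 288.1·11.03^(-0.07551) = 288.1·0.83421 = 240.336.
B = 255 by definition for t > 66.
Rounded: (239, 240, 255).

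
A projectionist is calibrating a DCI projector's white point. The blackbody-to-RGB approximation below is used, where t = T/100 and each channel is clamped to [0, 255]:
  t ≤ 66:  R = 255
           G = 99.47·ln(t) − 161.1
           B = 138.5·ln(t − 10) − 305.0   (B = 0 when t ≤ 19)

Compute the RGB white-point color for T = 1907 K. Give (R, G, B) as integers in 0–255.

(255, 132, 0)

t = 1907/100 = 19.07; the t ≤ 66 branch applies.
R = 255 by definition for t ≤ 66.
G = 99.47·ln 19.07 − 161.1 = 99.47·2.9481 − 161.1 = 132.149.
B = 138.5·ln(19.07 − 10) − 305.0 = 138.5·ln 9.07 − 305.0 = 138.5·2.2050 − 305.0 = 0.389.
Rounded: (255, 132, 0).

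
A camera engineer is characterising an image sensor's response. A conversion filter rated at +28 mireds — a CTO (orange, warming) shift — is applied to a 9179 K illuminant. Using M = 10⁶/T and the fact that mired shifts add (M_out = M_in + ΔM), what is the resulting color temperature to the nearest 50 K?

M_in = 10⁶/9179 = 108.94 mireds.
M_out = 108.94 + (+28) = 136.94 mireds.
T_out = 10⁶/136.94 = 7302.2 K → 7300 K.

7300 K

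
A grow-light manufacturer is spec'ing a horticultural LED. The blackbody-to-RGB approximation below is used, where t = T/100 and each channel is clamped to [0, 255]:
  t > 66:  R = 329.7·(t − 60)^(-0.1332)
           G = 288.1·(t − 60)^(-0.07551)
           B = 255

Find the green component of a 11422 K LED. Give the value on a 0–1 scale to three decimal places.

0.836

t = 11422/100 = 114.22; the t > 66 branch applies.
G = 288.1·(114.22 − 60)^(-0.07551) = 288.1·54.22^(-0.07551) = 288.1·0.73970 = 213.107.
On a 0–1 scale: 213.107/255 = 0.8357 → 0.836.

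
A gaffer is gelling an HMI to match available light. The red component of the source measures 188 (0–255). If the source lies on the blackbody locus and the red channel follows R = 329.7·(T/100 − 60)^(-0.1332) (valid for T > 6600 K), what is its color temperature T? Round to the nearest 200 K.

(t − 60)^(-0.1332) = 188/329.7 = 0.57022.
t − 60 = 0.57022^(1/-0.1332) = 0.57022^(-7.508) = 67.848, so t = 127.848.
T = 100·t = 12785 K → 12800 K to the nearest 200 K.

12800 K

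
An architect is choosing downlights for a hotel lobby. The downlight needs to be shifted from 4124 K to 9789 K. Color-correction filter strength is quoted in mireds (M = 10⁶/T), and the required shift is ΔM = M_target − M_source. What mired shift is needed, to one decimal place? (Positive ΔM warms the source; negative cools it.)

-140.3 mireds

M_source = 10⁶/4124 = 242.483; M_target = 10⁶/9789 = 102.155.
ΔM = 102.155 − 242.483 = -140.328 → -140.3 mireds, a cooling shift.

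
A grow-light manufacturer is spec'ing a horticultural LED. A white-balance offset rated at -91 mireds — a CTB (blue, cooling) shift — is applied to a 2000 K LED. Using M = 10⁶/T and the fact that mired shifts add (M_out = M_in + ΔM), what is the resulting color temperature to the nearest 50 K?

2450 K

M_in = 10⁶/2000 = 500.00 mireds.
M_out = 500.00 + (-91) = 409.00 mireds.
T_out = 10⁶/409.00 = 2445.0 K → 2450 K.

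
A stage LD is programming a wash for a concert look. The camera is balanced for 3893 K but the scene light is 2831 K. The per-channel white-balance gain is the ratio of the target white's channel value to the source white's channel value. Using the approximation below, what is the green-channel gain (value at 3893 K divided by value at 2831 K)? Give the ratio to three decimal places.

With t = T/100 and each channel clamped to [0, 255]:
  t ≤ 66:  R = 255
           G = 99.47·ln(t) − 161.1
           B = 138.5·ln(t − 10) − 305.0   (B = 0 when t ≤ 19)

1.185

At 2831 K (t = 28.31):
  G = 99.47·ln 28.31 − 161.1 = 99.47·3.3432 − 161.1 = 171.450.
At 3893 K (t = 38.93):
  G = 99.47·ln 38.93 − 161.1 = 99.47·3.6618 − 161.1 = 203.136.
Gain = 203.136 / 171.450 = 1.1848 → 1.185.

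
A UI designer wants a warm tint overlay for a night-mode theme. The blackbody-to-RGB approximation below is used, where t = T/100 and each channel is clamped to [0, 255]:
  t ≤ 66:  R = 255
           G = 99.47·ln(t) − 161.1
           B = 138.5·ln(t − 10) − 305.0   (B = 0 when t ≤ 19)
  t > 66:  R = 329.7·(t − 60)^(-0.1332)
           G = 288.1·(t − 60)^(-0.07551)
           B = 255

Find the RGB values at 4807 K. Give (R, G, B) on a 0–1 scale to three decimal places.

t = 4807/100 = 48.07; the t ≤ 66 branch applies.
R = 255 by definition for t ≤ 66.
G = 99.47·ln 48.07 − 161.1 = 99.47·3.8727 − 161.1 = 224.113.
B = 138.5·ln(48.07 − 10) − 305.0 = 138.5·ln 38.07 − 305.0 = 138.5·3.6394 − 305.0 = 199.061.
Dividing each by 255: (1.0000, 0.8789, 0.7806) → (1.000, 0.879, 0.781).

(1.000, 0.879, 0.781)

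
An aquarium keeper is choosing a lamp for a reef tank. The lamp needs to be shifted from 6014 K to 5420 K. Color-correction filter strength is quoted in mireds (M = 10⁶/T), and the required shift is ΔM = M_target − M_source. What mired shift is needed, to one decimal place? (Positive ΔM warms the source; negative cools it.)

+18.2 mireds

M_source = 10⁶/6014 = 166.279; M_target = 10⁶/5420 = 184.502.
ΔM = 184.502 − 166.279 = 18.223 → +18.2 mireds, a warming shift.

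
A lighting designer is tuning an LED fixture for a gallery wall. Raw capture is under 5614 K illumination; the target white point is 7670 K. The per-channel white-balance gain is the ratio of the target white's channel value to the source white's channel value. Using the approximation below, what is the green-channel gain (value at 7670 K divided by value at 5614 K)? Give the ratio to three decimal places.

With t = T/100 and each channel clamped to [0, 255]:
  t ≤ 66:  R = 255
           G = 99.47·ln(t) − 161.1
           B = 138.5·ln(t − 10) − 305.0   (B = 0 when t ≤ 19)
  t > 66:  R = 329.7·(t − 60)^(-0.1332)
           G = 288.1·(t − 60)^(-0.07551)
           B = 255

At 5614 K (t = 56.14):
  G = 99.47·ln 56.14 − 161.1 = 99.47·4.0278 − 161.1 = 239.550.
At 7670 K (t = 76.7):
  G = 288.1·(76.7 − 60)^(-0.07551) = 288.1·16.7^(-0.07551) = 288.1·0.80849 = 232.925.
Gain = 232.925 / 239.550 = 0.9723 → 0.972.

0.972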